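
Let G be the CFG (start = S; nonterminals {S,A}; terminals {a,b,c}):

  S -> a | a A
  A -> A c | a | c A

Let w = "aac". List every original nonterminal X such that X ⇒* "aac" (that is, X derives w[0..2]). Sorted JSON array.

CNF form of G:
  S -> T1 A | a
  A -> A T0 | T0 A | a
  T0 -> c
  T1 -> a

CYK fill, restricted to cells inside w[0..2]:
  T[0,0] 'a' = {A,S,T1}  orig:{A,S}
  T[1,1] 'a' = {A,S,T1}  orig:{A,S}
  T[2,2] 'c' = {T0}  orig:{}
  T[0,1] 'aa' = {S}
  T[1,2] 'ac' = {A}
  T[0,2] 'aac' = {S}

Original NTs in T[0,2] deriving "aac": ["S"]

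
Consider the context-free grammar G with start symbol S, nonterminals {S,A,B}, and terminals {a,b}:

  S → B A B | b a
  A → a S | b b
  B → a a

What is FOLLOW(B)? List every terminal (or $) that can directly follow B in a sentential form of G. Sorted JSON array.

FIRST sets, iterate to fixpoint:
iter 1:
  A via A→a S: +{a}
  A via A→b b: +{b}
  B via B→a a: +{a}
  S via S→B A B: +{a}
  S via S→b a: +{b}
  FIRST(S)={a,b}  FIRST(A)={a,b}  FIRST(B)={a}
iter 2: — fixpoint
  FIRST(S)={a,b}  FIRST(A)={a,b}  FIRST(B)={a}

FOLLOW sets:
seed FOLLOW(S) with $
pass 1:
  S→B A B: FOLLOW(B) ⊇ FIRST(A) = {a,b}; new: +{a,b}
  S→B A B: FOLLOW(A) ⊇ FIRST(B) = {a}; new: +{a}
  S→B A B: FOLLOW(B) ⊇ FOLLOW(S) ⊇ {$}; new: +{$}
  FOLLOW(S)={$}  FOLLOW(A)={a}  FOLLOW(B)={$,a,b}
pass 2:
  A→a S: FOLLOW(S) ⊇ FOLLOW(A) ⊇ {a}; new: +{a}
  FOLLOW(S)={$,a}  FOLLOW(A)={a}  FOLLOW(B)={$,a,b}
pass 3: (stable)
  FOLLOW(S)={$,a}  FOLLOW(A)={a}  FOLLOW(B)={$,a,b}

FOLLOW(B) = ["$", "a", "b"]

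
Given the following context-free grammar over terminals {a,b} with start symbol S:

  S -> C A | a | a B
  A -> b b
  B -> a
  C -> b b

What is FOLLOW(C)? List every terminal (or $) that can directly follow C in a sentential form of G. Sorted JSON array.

FIRST sets, iterate to fixpoint:
iter 1:
  A via A→b b: +{b}
  B via B→a: +{a}
  C via C→b b: +{b}
  S via S→C A: +{b}
  S via S→a: +{a}
  FIRST[S]={a,b}  FIRST[A]={b}  FIRST[B]={a}  FIRST[C]={b}
iter 2: — fixpoint
  FIRST[S]={a,b}  FIRST[A]={b}  FIRST[B]={a}  FIRST[C]={b}

FOLLOW sets:
FOLLOW(S) := {$}
[1]
  S→C A: FOLLOW(C) ⊇ FIRST(A) = {b}; new: +{b}
  S→C A: FOLLOW(A) ⊇ FOLLOW(S) ⊇ {$}; new: +{$}
  S→a B: FOLLOW(B) ⊇ FOLLOW(S) ⊇ {$}; new: +{$}
  S: {$}  A: {$}  B: {$}  C: {b}
[2] — fixpoint
  S: {$}  A: {$}  B: {$}  C: {b}

FOLLOW(C) = ["b"]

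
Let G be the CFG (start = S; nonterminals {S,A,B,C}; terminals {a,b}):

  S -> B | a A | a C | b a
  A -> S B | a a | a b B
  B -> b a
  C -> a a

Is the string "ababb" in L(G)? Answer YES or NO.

Convert to CNF:
  S -> T0 A | T0 C | T1 T0
  A -> S B | T0 T0 | T0 X2
  B -> T1 T0
  C -> T0 T0
  T0 -> a
  T1 -> b
  X2 -> T1 B

CYK table (by increasing span):
  cell(0,0) a: {T0}  orig:{}
  cell(1,1) b: {T1}  orig:{}
  cell(2,2) a: {T0}  orig:{}
  cell(3,3) b: {T1}  orig:{}
  cell(4,4) b: {T1}  orig:{}
  cell(0,1) ab: ∅
  cell(1,2) ba: {B,S}
  cell(2,3) ab: ∅
  cell(3,4) bb: ∅
  cell(0,2) aba: ∅
  cell(1,3) bab: ∅
  cell(2,4) abb: ∅
  cell(0,3) abab: ∅
  cell(1,4) babb: ∅
  cell(0,4) ababb: ∅

S ∉ T[0,4] ⇒ NO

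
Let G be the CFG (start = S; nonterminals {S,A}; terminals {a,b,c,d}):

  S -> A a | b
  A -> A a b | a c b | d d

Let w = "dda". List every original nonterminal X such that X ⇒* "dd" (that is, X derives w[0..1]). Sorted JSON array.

CNF form of G:
  S -> A T0 | b
  A -> A X4 | T0 X5 | T3 T3
  T0 -> a
  T1 -> b
  T2 -> c
  T3 -> d
  X4 -> T0 T1
  X5 -> T2 T1

CYK fill (cells [i..j] with 0 ≤ i ≤ j ≤ 1 only):
  cell(0,0) d: {T3}  orig:{}
  cell(1,1) d: {T3}  orig:{}
  cell(0,1) dd: {A}

Original NTs in T[0,1] deriving "dd": ["A"]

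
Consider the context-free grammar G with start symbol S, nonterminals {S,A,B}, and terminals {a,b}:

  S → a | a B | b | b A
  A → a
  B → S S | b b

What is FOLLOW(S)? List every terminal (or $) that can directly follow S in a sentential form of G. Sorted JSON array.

FIRST sets, iterate to fixpoint:
[1]
  A via A→a: +{a}
  B via B→b b: +{b}
  S via S→a: +{a}
  S via S→b: +{b}
  FIRST(S)={a,b}  FIRST(A)={a}  FIRST(B)={b}
[2]
  B via B→S S: +{a}
  FIRST(S)={a,b}  FIRST(A)={a}  FIRST(B)={a,b}
[3] (stable)
  FIRST(S)={a,b}  FIRST(A)={a}  FIRST(B)={a,b}

FOLLOW iteration:
initialize: $ ∈ FOLLOW(S)
iter 1:
  B→S S: FOLLOW(S) ⊇ FIRST(S) = {a,b}; new: +{a,b}
  S→a B: FOLLOW(B) ⊇ FOLLOW(S) ⊇ {$,a,b}; new: +{$,a,b}
  S→b A: FOLLOW(A) ⊇ FOLLOW(S) ⊇ {$,a,b}; new: +{$,a,b}
  S: {$,a,b}  A: {$,a,b}  B: {$,a,b}
iter 2: (stable)
  S: {$,a,b}  A: {$,a,b}  B: {$,a,b}

FOLLOW(S) = ["$", "a", "b"]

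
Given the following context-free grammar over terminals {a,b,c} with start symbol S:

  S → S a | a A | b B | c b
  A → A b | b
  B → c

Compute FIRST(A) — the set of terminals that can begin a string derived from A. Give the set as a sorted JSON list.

FIRST iteration:
iter 1:
  A via A→b: +{b}
  B via B→c: +{c}
  S via S→a A: +{a}
  S via S→b B: +{b}
  S via S→c b: +{c}
  FIRST[S]={a,b,c}  FIRST[A]={b}  FIRST[B]={c}
iter 2: (stable)
  FIRST[S]={a,b,c}  FIRST[A]={b}  FIRST[B]={c}

FIRST(A) = ["b"]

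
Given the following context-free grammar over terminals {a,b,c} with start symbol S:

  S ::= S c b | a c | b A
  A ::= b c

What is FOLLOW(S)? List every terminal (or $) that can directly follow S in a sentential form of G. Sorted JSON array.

FIRST sets, iterate to fixpoint:
iter 1:
  A via A→b c: +{b}
  S via S→a c: +{a}
  S via S→b A: +{b}
  S: {a,b}  A: {b}
iter 2: done
  S: {a,b}  A: {b}

FOLLOW sets:
initialize: $ ∈ FOLLOW(S)
iter 1:
  S→S c b: FOLLOW(S) ⊇ FIRST(c) = {c}; new: +{c}
  S→b A: FOLLOW(A) ⊇ FOLLOW(S) ⊇ {$,c}; new: +{$,c}
  FOLLOW(S)={$,c}  FOLLOW(A)={$,c}
iter 2: (stable)
  FOLLOW(S)={$,c}  FOLLOW(A)={$,c}

FOLLOW(S) = ["$", "c"]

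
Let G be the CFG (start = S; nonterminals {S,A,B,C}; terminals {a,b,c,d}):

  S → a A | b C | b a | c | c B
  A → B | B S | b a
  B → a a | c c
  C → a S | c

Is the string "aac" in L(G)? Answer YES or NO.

CNF form of G:
  S -> T0 A | T1 C | T1 T0 | T2 B | c
  A -> B S | T0 T0 | T1 T0 | T2 T2
  B -> T0 T0 | T2 T2
  C -> T0 S | c
  T0 -> a
  T1 -> b
  T2 -> c

Fill CYK table bottom-up:
  cell(0,0) a: {T0}  orig:{}
  cell(1,1) a: {T0}  orig:{}
  cell(2,2) c: {C,S,T2}  orig:{C,S}
  cell(0,1) aa: {A,B}
  cell(1,2) ac: {C}
  cell(0,2) aac: {A}

S ∉ T[0,2] ⇒ NO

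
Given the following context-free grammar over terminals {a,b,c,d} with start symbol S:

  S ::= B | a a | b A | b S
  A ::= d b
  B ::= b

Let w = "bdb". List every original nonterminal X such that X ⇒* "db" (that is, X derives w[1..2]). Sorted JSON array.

CNF form of G:
  S -> T1 A | T1 S | T2 T2 | b
  A -> T0 T1
  B -> b
  T0 -> d
  T1 -> b
  T2 -> a

CYK table (by increasing span) (cells [i..j] with 1 ≤ i ≤ j ≤ 2 only):
  cell(1,1) d: {T0}  orig:{}
  cell(2,2) b: {B,S,T1}  orig:{B,S}
  cell(1,2) db: {A}

Original NTs in T[1,2] deriving "db": ["A"]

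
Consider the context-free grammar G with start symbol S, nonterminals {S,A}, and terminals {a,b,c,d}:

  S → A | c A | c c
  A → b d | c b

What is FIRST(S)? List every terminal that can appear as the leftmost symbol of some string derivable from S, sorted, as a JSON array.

FIRST iteration:
round 1:
  A via A→b d: +{b}
  A via A→c b: +{c}
  S via S→A: +{b,c}
  FIRST[S]={b,c}  FIRST[A]={b,c}
round 2: (stable)
  FIRST[S]={b,c}  FIRST[A]={b,c}

FIRST(S) = ["b", "c"]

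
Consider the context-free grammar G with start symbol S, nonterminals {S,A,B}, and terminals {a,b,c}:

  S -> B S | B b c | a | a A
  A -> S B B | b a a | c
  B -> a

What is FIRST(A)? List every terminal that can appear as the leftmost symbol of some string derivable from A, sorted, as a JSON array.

FIRST iteration:
pass 1:
  A via A→b a a: +{b}
  A via A→c: +{c}
  B via B→a: +{a}
  S via S→B S: +{a}
  FIRST(S)={a}  FIRST(A)={b,c}  FIRST(B)={a}
pass 2:
  A via A→S B B: +{a}
  FIRST(S)={a}  FIRST(A)={a,b,c}  FIRST(B)={a}
pass 3: (no change)
  FIRST(S)={a}  FIRST(A)={a,b,c}  FIRST(B)={a}

FIRST(A) = ["a", "b", "c"]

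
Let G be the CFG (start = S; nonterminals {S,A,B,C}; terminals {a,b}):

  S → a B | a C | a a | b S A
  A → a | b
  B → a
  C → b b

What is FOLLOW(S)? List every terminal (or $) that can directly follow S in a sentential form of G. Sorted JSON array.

FIRST iteration:
[1]
  A via A→a: +{a}
  A via A→b: +{b}
  B via B→a: +{a}
  C via C→b b: +{b}
  S via S→a B: +{a}
  S via S→b S A: +{b}
  FIRST[S]={a,b}  FIRST[A]={a,b}  FIRST[B]={a}  FIRST[C]={b}
[2] done
  FIRST[S]={a,b}  FIRST[A]={a,b}  FIRST[B]={a}  FIRST[C]={b}

FOLLOW sets:
seed FOLLOW(S) with $
[1]
  S→a B: FOLLOW(B) ⊇ FOLLOW(S) ⊇ {$}; new: +{$}
  S→a C: FOLLOW(C) ⊇ FOLLOW(S) ⊇ {$}; new: +{$}
  S→b S A: FOLLOW(S) ⊇ FIRST(A) = {a,b}; new: +{a,b}
  S→b S A: FOLLOW(A) ⊇ FOLLOW(S) ⊇ {$,a,b}; new: +{$,a,b}
  FOLLOW(S)={$,a,b}  FOLLOW(A)={$,a,b}  FOLLOW(B)={$}  FOLLOW(C)={$}
[2]
  S→a B: FOLLOW(B) ⊇ FOLLOW(S) ⊇ {$,a,b}; new: +{a,b}
  S→a C: FOLLOW(C) ⊇ FOLLOW(S) ⊇ {$,a,b}; new: +{a,b}
  FOLLOW(S)={$,a,b}  FOLLOW(A)={$,a,b}  FOLLOW(B)={$,a,b}  FOLLOW(C)={$,a,b}
[3] done
  FOLLOW(S)={$,a,b}  FOLLOW(A)={$,a,b}  FOLLOW(B)={$,a,b}  FOLLOW(C)={$,a,b}

FOLLOW(S) = ["$", "a", "b"]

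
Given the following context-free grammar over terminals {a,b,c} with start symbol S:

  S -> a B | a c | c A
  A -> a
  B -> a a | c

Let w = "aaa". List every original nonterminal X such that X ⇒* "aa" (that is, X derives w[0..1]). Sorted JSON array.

Convert to CNF:
  S -> T0 B | T0 T1 | T1 A
  A -> a
  B -> T0 T0 | c
  T0 -> a
  T1 -> c

CYK table (by increasing span), restricted to cells inside w[0..1]:
  T[0,0] 'a' = {A,T0}  orig:{A}
  T[1,1] 'a' = {A,T0}  orig:{A}
  T[0,1] 'aa' = {B}

Original NTs in T[0,1] deriving "aa": ["B"]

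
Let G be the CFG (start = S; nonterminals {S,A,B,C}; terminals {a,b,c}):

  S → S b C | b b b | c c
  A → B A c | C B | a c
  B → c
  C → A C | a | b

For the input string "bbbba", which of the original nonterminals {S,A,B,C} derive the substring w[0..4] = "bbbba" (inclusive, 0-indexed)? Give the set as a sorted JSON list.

CNF form of G:
  S -> S X4 | T0 T0 | T2 X5
  A -> B X3 | C B | T1 T0
  B -> c
  C -> A C | a | b
  T0 -> c
  T1 -> a
  T2 -> b
  X3 -> A T0
  X4 -> T2 C
  X5 -> T2 T2

CYK table (by increasing span) (cells [i..j] with 0 ≤ i ≤ j ≤ 4 only):
  cell(0,0) b: {C,T2}  orig:{C}
  cell(1,1) b: {C,T2}  orig:{C}
  cell(2,2) b: {C,T2}  orig:{C}
  cell(3,3) b: {C,T2}  orig:{C}
  cell(4,4) a: {C,T1}  orig:{C}
  cell(0,1) bb: {X4,X5}  orig:{}
  cell(1,2) bb: {X4,X5}  orig:{}
  cell(2,3) bb: {X4,X5}  orig:{}
  cell(3,4) ba: {X4}  orig:{}
  cell(0,2) bbb: {S}
  cell(1,3) bbb: {S}
  cell(2,4) bba: ∅
  cell(0,3) bbbb: ∅
  cell(1,4) bbba: ∅
  cell(0,4) bbbba: {S}

Original NTs in T[0,4] deriving "bbbba": ["S"]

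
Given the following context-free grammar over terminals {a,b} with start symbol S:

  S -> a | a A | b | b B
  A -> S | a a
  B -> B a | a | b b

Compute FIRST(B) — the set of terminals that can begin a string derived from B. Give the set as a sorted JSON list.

FIRST iteration:
iter 1:
  A via A→a a: +{a}
  B via B→a: +{a}
  B via B→b b: +{b}
  S via S→a: +{a}
  S via S→b: +{b}
  FIRST[S]={a,b}  FIRST[A]={a}  FIRST[B]={a,b}
iter 2:
  A via A→S: +{b}
  FIRST[S]={a,b}  FIRST[A]={a,b}  FIRST[B]={a,b}
iter 3: (stable)
  FIRST[S]={a,b}  FIRST[A]={a,b}  FIRST[B]={a,b}

FIRST(B) = ["a", "b"]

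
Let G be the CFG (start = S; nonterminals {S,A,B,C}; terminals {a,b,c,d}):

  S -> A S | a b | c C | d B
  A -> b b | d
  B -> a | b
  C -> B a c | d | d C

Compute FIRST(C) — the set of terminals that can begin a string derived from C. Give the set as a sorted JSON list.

FIRST sets, iterate to fixpoint:
[1]
  A via A→b b: +{b}
  A via A→d: +{d}
  B via B→a: +{a}
  B via B→b: +{b}
  C via C→B a c: +{a,b}
  C via C→d: +{d}
  S via S→A S: +{b,d}
  S via S→a b: +{a}
  S via S→c C: +{c}
  S: {a,b,c,d}  A: {b,d}  B: {a,b}  C: {a,b,d}
[2] (stable)
  S: {a,b,c,d}  A: {b,d}  B: {a,b}  C: {a,b,d}

FIRST(C) = ["a", "b", "d"]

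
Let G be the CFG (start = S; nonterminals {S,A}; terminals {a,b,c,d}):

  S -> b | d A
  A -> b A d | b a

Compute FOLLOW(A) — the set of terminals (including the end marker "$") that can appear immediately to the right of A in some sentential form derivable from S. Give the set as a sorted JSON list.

FIRST iteration:
round 1:
  A via A→b A d: +{b}
  S via S→b: +{b}
  S via S→d A: +{d}
  FIRST[S]={b,d}  FIRST[A]={b}
round 2: (no change)
  FIRST[S]={b,d}  FIRST[A]={b}

FOLLOW iteration:
FOLLOW(S) := {$}
iter 1:
  A→b A d: FOLLOW(A) ⊇ FIRST(d) = {d}; new: +{d}
  S→d A: FOLLOW(A) ⊇ FOLLOW(S) ⊇ {$}; new: +{$}
  FOLLOW[S]={$}  FOLLOW[A]={$,d}
iter 2: — fixpoint
  FOLLOW[S]={$}  FOLLOW[A]={$,d}

FOLLOW(A) = ["$", "d"]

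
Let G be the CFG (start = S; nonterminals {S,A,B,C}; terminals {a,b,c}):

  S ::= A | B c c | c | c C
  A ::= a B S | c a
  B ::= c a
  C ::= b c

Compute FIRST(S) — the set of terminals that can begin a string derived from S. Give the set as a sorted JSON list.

Compute FIRST by fixpoint:
[1]
  A via A→a B S: +{a}
  A via A→c a: +{c}
  B via B→c a: +{c}
  C via C→b c: +{b}
  S via S→A: +{a,c}
  S: {a,c}  A: {a,c}  B: {c}  C: {b}
[2] done
  S: {a,c}  A: {a,c}  B: {c}  C: {b}

FIRST(S) = ["a", "c"]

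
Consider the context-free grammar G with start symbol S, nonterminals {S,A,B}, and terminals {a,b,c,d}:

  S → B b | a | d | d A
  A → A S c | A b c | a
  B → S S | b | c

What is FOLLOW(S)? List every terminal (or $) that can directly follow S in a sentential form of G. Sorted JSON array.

FIRST sets, iterate to fixpoint:
iter 1:
  A via A→a: +{a}
  B via B→b: +{b}
  B via B→c: +{c}
  S via S→B b: +{b,c}
  S via S→a: +{a}
  S via S→d: +{d}
  FIRST[S]={a,b,c,d}  FIRST[A]={a}  FIRST[B]={b,c}
iter 2:
  B via B→S S: +{a,d}
  FIRST[S]={a,b,c,d}  FIRST[A]={a}  FIRST[B]={a,b,c,d}
iter 3: (stable)
  FIRST[S]={a,b,c,d}  FIRST[A]={a}  FIRST[B]={a,b,c,d}

FOLLOW sets:
seed FOLLOW(S) with $
[1]
  A→A S c: FOLLOW(A) ⊇ FIRST(S) = {a,b,c,d}; new: +{a,b,c,d}
  A→A S c: FOLLOW(S) ⊇ FIRST(c) = {c}; new: +{c}
  B→S S: FOLLOW(S) ⊇ FIRST(S) = {a,b,c,d}; new: +{a,b,d}
  S→B b: FOLLOW(B) ⊇ FIRST(b) = {b}; new: +{b}
  S→d A: FOLLOW(A) ⊇ FOLLOW(S) ⊇ {$,a,b,c,d}; new: +{$}
  FOLLOW(S)={$,a,b,c,d}  FOLLOW(A)={$,a,b,c,d}  FOLLOW(B)={b}
[2] (no change)
  FOLLOW(S)={$,a,b,c,d}  FOLLOW(A)={$,a,b,c,d}  FOLLOW(B)={b}

FOLLOW(S) = ["$", "a", "b", "c", "d"]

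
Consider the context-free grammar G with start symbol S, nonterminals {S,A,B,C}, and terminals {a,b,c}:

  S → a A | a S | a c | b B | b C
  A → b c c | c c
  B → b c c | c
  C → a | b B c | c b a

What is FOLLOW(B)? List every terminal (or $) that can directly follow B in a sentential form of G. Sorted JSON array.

FIRST iteration:
pass 1:
  A via A→b c c: +{b}
  A via A→c c: +{c}
  B via B→b c c: +{b}
  B via B→c: +{c}
  C via C→a: +{a}
  C via C→b B c: +{b}
  C via C→c b a: +{c}
  S via S→a A: +{a}
  S via S→b B: +{b}
  S: {a,b}  A: {b,c}  B: {b,c}  C: {a,b,c}
pass 2: — fixpoint
  S: {a,b}  A: {b,c}  B: {b,c}  C: {a,b,c}

FOLLOW sets:
initialize: $ ∈ FOLLOW(S)
round 1:
  C→b B c: FOLLOW(B) ⊇ FIRST(c) = {c}; new: +{c}
  S→a A: FOLLOW(A) ⊇ FOLLOW(S) ⊇ {$}; new: +{$}
  S→b B: FOLLOW(B) ⊇ FOLLOW(S) ⊇ {$}; new: +{$}
  S→b C: FOLLOW(C) ⊇ FOLLOW(S) ⊇ {$}; new: +{$}
  FOLLOW[S]={$}  FOLLOW[A]={$}  FOLLOW[B]={$,c}  FOLLOW[C]={$}
round 2: (no change)
  FOLLOW[S]={$}  FOLLOW[A]={$}  FOLLOW[B]={$,c}  FOLLOW[C]={$}

FOLLOW(B) = ["$", "c"]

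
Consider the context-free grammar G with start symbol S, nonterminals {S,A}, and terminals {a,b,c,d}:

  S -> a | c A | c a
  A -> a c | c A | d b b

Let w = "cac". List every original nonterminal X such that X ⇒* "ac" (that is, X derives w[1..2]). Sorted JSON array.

CNF form of G:
  S -> T1 A | T1 T0 | a
  A -> T0 T1 | T1 A | T2 X4
  T0 -> a
  T1 -> c
  T2 -> d
  T3 -> b
  X4 -> T3 T3

CYK table (by increasing span) — only the sub-triangle for w[1..2]:
  [1..1]={S,T0}  "a"  orig:{S}
  [2..2]={T1}  "c"  orig:{}
  [1..2]={A}  "ac"

Original NTs in T[1,2] deriving "ac": ["A"]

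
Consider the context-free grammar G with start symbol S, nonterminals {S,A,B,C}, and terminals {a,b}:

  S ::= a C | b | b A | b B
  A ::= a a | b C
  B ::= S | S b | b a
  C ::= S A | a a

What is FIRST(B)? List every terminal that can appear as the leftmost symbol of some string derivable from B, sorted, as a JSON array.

FIRST iteration:
pass 1:
  A via A→a a: +{a}
  A via A→b C: +{b}
  B via B→b a: +{b}
  C via C→a a: +{a}
  S via S→a C: +{a}
  S via S→b: +{b}
  FIRST[S]={a,b}  FIRST[A]={a,b}  FIRST[B]={b}  FIRST[C]={a}
pass 2:
  B via B→S: +{a}
  C via C→S A: +{b}
  FIRST[S]={a,b}  FIRST[A]={a,b}  FIRST[B]={a,b}  FIRST[C]={a,b}
pass 3: done
  FIRST[S]={a,b}  FIRST[A]={a,b}  FIRST[B]={a,b}  FIRST[C]={a,b}

FIRST(B) = ["a", "b"]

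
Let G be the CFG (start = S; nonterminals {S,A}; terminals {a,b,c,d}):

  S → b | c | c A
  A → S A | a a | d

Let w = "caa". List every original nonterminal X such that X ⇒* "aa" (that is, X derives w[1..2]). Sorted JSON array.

Convert to CNF:
  S -> T1 A | b | c
  A -> S A | T0 T0 | d
  T0 -> a
  T1 -> c

CYK fill (cells [i..j] with 1 ≤ i ≤ j ≤ 2 only):
  cell(1,1) a: {T0}  orig:{}
  cell(2,2) a: {T0}  orig:{}
  cell(1,2) aa: {A}

Original NTs in T[1,2] deriving "aa": ["A"]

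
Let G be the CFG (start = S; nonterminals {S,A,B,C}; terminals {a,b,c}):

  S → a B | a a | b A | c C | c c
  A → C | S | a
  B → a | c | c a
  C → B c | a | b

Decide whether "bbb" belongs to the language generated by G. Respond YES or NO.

CNF form of G:
  S -> T0 C | T0 T0 | T1 B | T1 T1 | T2 A
  A -> B T0 | T0 C | T0 T0 | T1 B | T1 T1 | T2 A | a | b
  B -> T0 T1 | a | c
  C -> B T0 | a | b
  T0 -> c
  T1 -> a
  T2 -> b

CYK table (by increasing span):
  [0..0]={A,C,T2}  "b"  orig:{A,C}
  [1..1]={A,C,T2}  "b"  orig:{A,C}
  [2..2]={A,C,T2}  "b"  orig:{A,C}
  [0..1]={A,S}  "bb"
  [1..2]={A,S}  "bb"
  [0..2]={A,S}  "bbb"

S ∈ T[0,2] ⇒ YES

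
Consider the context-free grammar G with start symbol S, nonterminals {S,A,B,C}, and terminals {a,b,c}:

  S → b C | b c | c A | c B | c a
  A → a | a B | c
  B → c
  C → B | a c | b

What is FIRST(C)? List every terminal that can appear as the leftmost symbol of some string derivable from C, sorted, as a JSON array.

FIRST iteration:
[1]
  A via A→a: +{a}
  A via A→c: +{c}
  B via B→c: +{c}
  C via C→B: +{c}
  C via C→a c: +{a}
  C via C→b: +{b}
  S via S→b C: +{b}
  S via S→c A: +{c}
  FIRST[S]={b,c}  FIRST[A]={a,c}  FIRST[B]={c}  FIRST[C]={a,b,c}
[2] (stable)
  FIRST[S]={b,c}  FIRST[A]={a,c}  FIRST[B]={c}  FIRST[C]={a,b,c}

FIRST(C) = ["a", "b", "c"]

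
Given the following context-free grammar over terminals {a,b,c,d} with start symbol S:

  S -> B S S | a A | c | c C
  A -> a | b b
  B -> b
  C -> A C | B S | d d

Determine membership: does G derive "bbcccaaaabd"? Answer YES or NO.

Convert to CNF:
  S -> B X4 | T2 A | T3 C | c
  A -> T0 T0 | a
  B -> b
  C -> A C | B S | T1 T1
  T0 -> b
  T1 -> d
  T2 -> a
  T3 -> c
  X4 -> S S

CYK table (by increasing span):
  [0..0]={B,T0}  "b"  orig:{B}
  [1..1]={B,T0}  "b"  orig:{B}
  [2..2]={S,T3}  "c"  orig:{S}
  [3..3]={S,T3}  "c"  orig:{S}
  [4..4]={S,T3}  "c"  orig:{S}
  [5..5]={A,T2}  "a"  orig:{A}
  [6..6]={A,T2}  "a"  orig:{A}
  [7..7]={A,T2}  "a"  orig:{A}
  [8..8]={A,T2}  "a"  orig:{A}
  [9..9]={B,T0}  "b"  orig:{B}
  [10..10]={T1}  "d"  orig:{}
  [0..1]={A}  "bb"
  [1..2]={C}  "bc"
  [2..3]={X4}  "cc"  orig:{}
  [3..4]={X4}  "cc"  orig:{}
  [4..5]=∅  "ca"
  [5..6]={S}  "aa"
  [6..7]={S}  "aa"
  [7..8]={S}  "aa"
  [8..9]=∅  "ab"
  [9..10]=∅  "bd"
  [0..2]=∅  "bbc"
  [1..3]={S}  "bcc"
  [2..4]=∅  "ccc"
  [3..5]=∅  "cca"
  [4..6]={X4}  "caa"  orig:{}
  [5..7]=∅  "aaa"
  [6..8]=∅  "aaa"
  [7..9]=∅  "aab"
  [8..10]=∅  "abd"
  [0..3]={C}  "bbcc"
  [1..4]={X4}  "bccc"  orig:{}
  [2..5]=∅  "ccca"
  [3..6]=∅  "ccaa"
  [4..7]=∅  "caaa"
  [5..8]={X4}  "aaaa"  orig:{}
  [6..9]=∅  "aaab"
  [7..10]=∅  "aabd"
  [0..4]={S}  "bbccc"
  [1..5]=∅  "bccca"
  [2..6]=∅  "cccaa"
  [3..7]=∅  "ccaaa"
  [4..8]=∅  "caaaa"
  [5..9]=∅  "aaaab"
  [6..10]=∅  "aaabd"
  [0..5]=∅  "bbccca"
  [1..6]=∅  "bcccaa"
  [2..7]=∅  "cccaaa"
  [3..8]=∅  "ccaaaa"
  [4..9]=∅  "caaaab"
  [5..10]=∅  "aaaabd"
  [0..6]={X4}  "bbcccaa"  orig:{}
  [1..7]=∅  "bcccaaa"
  [2..8]=∅  "cccaaaa"
  [3..9]=∅  "ccaaaab"
  [4..10]=∅  "caaaabd"
  [0..7]=∅  "bbcccaaa"
  [1..8]=∅  "bcccaaaa"
  [2..9]=∅  "cccaaaab"
  [3..10]=∅  "ccaaaabd"
  [0..8]=∅  "bbcccaaaa"
  [1..9]=∅  "bcccaaaab"
  [2..10]=∅  "cccaaaabd"
  [0..9]=∅  "bbcccaaaab"
  [1..10]=∅  "bcccaaaabd"
  [0..10]=∅  "bbcccaaaabd"

S ∉ T[0,10] ⇒ NO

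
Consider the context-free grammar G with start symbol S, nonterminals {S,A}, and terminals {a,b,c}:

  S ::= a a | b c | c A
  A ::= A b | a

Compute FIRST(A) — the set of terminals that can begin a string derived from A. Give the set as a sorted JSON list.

Compute FIRST by fixpoint:
[1]
  A via A→a: +{a}
  S via S→a a: +{a}
  S via S→b c: +{b}
  S via S→c A: +{c}
  FIRST(S)={a,b,c}  FIRST(A)={a}
[2] (stable)
  FIRST(S)={a,b,c}  FIRST(A)={a}

FIRST(A) = ["a"]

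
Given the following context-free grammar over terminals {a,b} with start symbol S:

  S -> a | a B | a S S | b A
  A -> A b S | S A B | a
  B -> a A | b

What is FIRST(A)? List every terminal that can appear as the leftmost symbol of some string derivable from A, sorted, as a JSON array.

FIRST sets, iterate to fixpoint:
[1]
  A via A→a: +{a}
  B via B→a A: +{a}
  B via B→b: +{b}
  S via S→a: +{a}
  S via S→b A: +{b}
  FIRST(S)={a,b}  FIRST(A)={a}  FIRST(B)={a,b}
[2]
  A via A→S A B: +{b}
  FIRST(S)={a,b}  FIRST(A)={a,b}  FIRST(B)={a,b}
[3] (stable)
  FIRST(S)={a,b}  FIRST(A)={a,b}  FIRST(B)={a,b}

FIRST(A) = ["a", "b"]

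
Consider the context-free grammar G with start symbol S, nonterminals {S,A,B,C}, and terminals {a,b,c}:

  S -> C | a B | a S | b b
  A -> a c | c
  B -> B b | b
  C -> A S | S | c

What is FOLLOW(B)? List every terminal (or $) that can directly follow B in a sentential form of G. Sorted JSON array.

FIRST sets, iterate to fixpoint:
round 1:
  A via A→a c: +{a}
  A via A→c: +{c}
  B via B→b: +{b}
  C via C→A S: +{a,c}
  S via S→C: +{a,c}
  S via S→b b: +{b}
  S: {a,b,c}  A: {a,c}  B: {b}  C: {a,c}
round 2:
  C via C→S: +{b}
  S: {a,b,c}  A: {a,c}  B: {b}  C: {a,b,c}
round 3: done
  S: {a,b,c}  A: {a,c}  B: {b}  C: {a,b,c}

Compute FOLLOW by fixpoint:
seed FOLLOW(S) with $
[1]
  B→B b: FOLLOW(B) ⊇ FIRST(b) = {b}; new: +{b}
  C→A S: FOLLOW(A) ⊇ FIRST(S) = {a,b,c}; new: +{a,b,c}
  S→C: FOLLOW(C) ⊇ FOLLOW(S) ⊇ {$}; new: +{$}
  S→a B: FOLLOW(B) ⊇ FOLLOW(S) ⊇ {$}; new: +{$}
  S: {$}  A: {a,b,c}  B: {$,b}  C: {$}
[2] — fixpoint
  S: {$}  A: {a,b,c}  B: {$,b}  C: {$}

FOLLOW(B) = ["$", "b"]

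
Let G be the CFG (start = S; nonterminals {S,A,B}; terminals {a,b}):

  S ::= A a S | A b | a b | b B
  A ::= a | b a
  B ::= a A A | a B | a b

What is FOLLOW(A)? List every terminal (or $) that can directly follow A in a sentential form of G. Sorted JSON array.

FIRST iteration:
[1]
  A via A→a: +{a}
  A via A→b a: +{b}
  B via B→a A A: +{a}
  S via S→A a S: +{a,b}
  FIRST[S]={a,b}  FIRST[A]={a,b}  FIRST[B]={a}
[2] — fixpoint
  FIRST[S]={a,b}  FIRST[A]={a,b}  FIRST[B]={a}

Compute FOLLOW by fixpoint:
FOLLOW(S) := {$}
pass 1:
  B→a A A: FOLLOW(A) ⊇ FIRST(A) = {a,b}; new: +{a,b}
  S→b B: FOLLOW(B) ⊇ FOLLOW(S) ⊇ {$}; new: +{$}
  FOLLOW(S)={$}  FOLLOW(A)={a,b}  FOLLOW(B)={$}
pass 2:
  B→a A A: FOLLOW(A) ⊇ FOLLOW(B) ⊇ {$}; new: +{$}
  FOLLOW(S)={$}  FOLLOW(A)={$,a,b}  FOLLOW(B)={$}
pass 3: (stable)
  FOLLOW(S)={$}  FOLLOW(A)={$,a,b}  FOLLOW(B)={$}

FOLLOW(A) = ["$", "a", "b"]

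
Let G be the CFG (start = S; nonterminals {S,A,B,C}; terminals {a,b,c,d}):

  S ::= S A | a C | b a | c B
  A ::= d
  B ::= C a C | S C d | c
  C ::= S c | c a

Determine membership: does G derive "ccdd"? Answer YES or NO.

Convert to CNF:
  S -> S A | T0 C | T2 B | T3 T0
  A -> d
  B -> C X4 | S X5 | c
  C -> S T2 | T2 T0
  T0 -> a
  T1 -> d
  T2 -> c
  T3 -> b
  X4 -> T0 C
  X5 -> C T1

CYK table (by increasing span):
  cell(0,0) c: {B,T2}  orig:{B}
  cell(1,1) c: {B,T2}  orig:{B}
  cell(2,2) d: {A,T1}  orig:{A}
  cell(3,3) d: {A,T1}  orig:{A}
  cell(0,1) cc: {S}
  cell(1,2) cd: ∅
  cell(2,3) dd: ∅
  cell(0,2) ccd: {S}
  cell(1,3) cdd: ∅
  cell(0,3) ccdd: {S}

S ∈ T[0,3] ⇒ YES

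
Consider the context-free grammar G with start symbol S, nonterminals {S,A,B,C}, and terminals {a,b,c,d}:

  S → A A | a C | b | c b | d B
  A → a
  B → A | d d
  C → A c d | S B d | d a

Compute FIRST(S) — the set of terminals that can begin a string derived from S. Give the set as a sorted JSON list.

FIRST iteration:
[1]
  A via A→a: +{a}
  B via B→A: +{a}
  B via B→d d: +{d}
  C via C→A c d: +{a}
  C via C→d a: +{d}
  S via S→A A: +{a}
  S via S→b: +{b}
  S via S→c b: +{c}
  S via S→d B: +{d}
  S: {a,b,c,d}  A: {a}  B: {a,d}  C: {a,d}
[2]
  C via C→S B d: +{b,c}
  S: {a,b,c,d}  A: {a}  B: {a,d}  C: {a,b,c,d}
[3] done
  S: {a,b,c,d}  A: {a}  B: {a,d}  C: {a,b,c,d}

FIRST(S) = ["a", "b", "c", "d"]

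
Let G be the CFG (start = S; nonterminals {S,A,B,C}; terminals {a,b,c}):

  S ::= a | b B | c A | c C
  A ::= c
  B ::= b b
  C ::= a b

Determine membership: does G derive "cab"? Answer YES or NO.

CNF form of G:
  S -> T0 B | T2 A | T2 C | a
  A -> c
  B -> T0 T0
  C -> T1 T0
  T0 -> b
  T1 -> a
  T2 -> c

CYK table (by increasing span):
  cell(0,0) c: {A,T2}  orig:{A}
  cell(1,1) a: {S,T1}  orig:{S}
  cell(2,2) b: {T0}  orig:{}
  cell(0,1) ca: ∅
  cell(1,2) ab: {C}
  cell(0,2) cab: {S}

S ∈ T[0,2] ⇒ YES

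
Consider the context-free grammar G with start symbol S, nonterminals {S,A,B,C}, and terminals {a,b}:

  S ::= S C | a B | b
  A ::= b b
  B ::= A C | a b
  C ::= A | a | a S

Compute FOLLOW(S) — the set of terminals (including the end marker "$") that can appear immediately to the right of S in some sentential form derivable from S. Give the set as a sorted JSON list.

Compute FIRST by fixpoint:
iter 1:
  A via A→b b: +{b}
  B via B→A C: +{b}
  B via B→a b: +{a}
  C via C→A: +{b}
  C via C→a: +{a}
  S via S→a B: +{a}
  S via S→b: +{b}
  S: {a,b}  A: {b}  B: {a,b}  C: {a,b}
iter 2: — fixpoint
  S: {a,b}  A: {b}  B: {a,b}  C: {a,b}

FOLLOW sets:
seed FOLLOW(S) with $
round 1:
  B→A C: FOLLOW(A) ⊇ FIRST(C) = {a,b}; new: +{a,b}
  S→S C: FOLLOW(S) ⊇ FIRST(C) = {a,b}; new: +{a,b}
  S→S C: FOLLOW(C) ⊇ FOLLOW(S) ⊇ {$,a,b}; new: +{$,a,b}
  S→a B: FOLLOW(B) ⊇ FOLLOW(S) ⊇ {$,a,b}; new: +{$,a,b}
  S: {$,a,b}  A: {a,b}  B: {$,a,b}  C: {$,a,b}
round 2:
  C→A: FOLLOW(A) ⊇ FOLLOW(C) ⊇ {$,a,b}; new: +{$}
  S: {$,a,b}  A: {$,a,b}  B: {$,a,b}  C: {$,a,b}
round 3: (no change)
  S: {$,a,b}  A: {$,a,b}  B: {$,a,b}  C: {$,a,b}

FOLLOW(S) = ["$", "a", "b"]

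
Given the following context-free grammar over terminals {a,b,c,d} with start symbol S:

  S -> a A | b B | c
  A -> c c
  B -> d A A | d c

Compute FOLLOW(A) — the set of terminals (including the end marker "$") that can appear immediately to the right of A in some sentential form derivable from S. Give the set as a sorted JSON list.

FIRST sets, iterate to fixpoint:
round 1:
  A via A→c c: +{c}
  B via B→d A A: +{d}
  S via S→a A: +{a}
  S via S→b B: +{b}
  S via S→c: +{c}
  S: {a,b,c}  A: {c}  B: {d}
round 2: (no change)
  S: {a,b,c}  A: {c}  B: {d}

FOLLOW iteration:
seed FOLLOW(S) with $
[1]
  B→d A A: FOLLOW(A) ⊇ FIRST(A) = {c}; new: +{c}
  S→a A: FOLLOW(A) ⊇ FOLLOW(S) ⊇ {$}; new: +{$}
  S→b B: FOLLOW(B) ⊇ FOLLOW(S) ⊇ {$}; new: +{$}
  FOLLOW(S)={$}  FOLLOW(A)={$,c}  FOLLOW(B)={$}
[2] — fixpoint
  FOLLOW(S)={$}  FOLLOW(A)={$,c}  FOLLOW(B)={$}

FOLLOW(A) = ["$", "c"]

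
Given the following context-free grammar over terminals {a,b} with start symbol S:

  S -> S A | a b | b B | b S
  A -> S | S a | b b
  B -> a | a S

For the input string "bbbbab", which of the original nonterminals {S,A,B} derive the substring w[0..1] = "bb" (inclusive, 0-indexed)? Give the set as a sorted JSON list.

Convert to CNF:
  S -> S A | T0 T1 | T1 B | T1 S
  A -> S A | S T0 | T0 T1 | T1 B | T1 S | T1 T1
  B -> T0 S | a
  T0 -> a
  T1 -> b

Fill CYK table bottom-up, restricted to cells inside w[0..1]:
  [0..0]={T1}  "b"  orig:{}
  [1..1]={T1}  "b"  orig:{}
  [0..1]={A}  "bb"

Original NTs in T[0,1] deriving "bb": ["A"]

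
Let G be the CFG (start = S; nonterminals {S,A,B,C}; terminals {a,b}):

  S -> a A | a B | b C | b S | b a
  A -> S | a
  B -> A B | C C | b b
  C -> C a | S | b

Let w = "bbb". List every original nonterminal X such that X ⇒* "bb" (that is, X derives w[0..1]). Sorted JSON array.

Convert to CNF:
  S -> T0 A | T0 B | T1 C | T1 S | T1 T0
  A -> T0 A | T0 B | T1 C | T1 S | T1 T0 | a
  B -> A B | C C | T1 T1
  C -> C T0 | T0 A | T0 B | T1 C | T1 S | T1 T0 | b
  T0 -> a
  T1 -> b

Fill CYK table bottom-up (cells [i..j] with 0 ≤ i ≤ j ≤ 1 only):
  T[0,0] 'b' = {C,T1}  orig:{C}
  T[1,1] 'b' = {C,T1}  orig:{C}
  T[0,1] 'bb' = {A,B,C,S}

Original NTs in T[0,1] deriving "bb": ["A", "B", "C", "S"]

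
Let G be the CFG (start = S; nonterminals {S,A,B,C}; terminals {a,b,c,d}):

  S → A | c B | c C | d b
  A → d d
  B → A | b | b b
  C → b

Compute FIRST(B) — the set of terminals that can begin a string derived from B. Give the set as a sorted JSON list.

FIRST iteration:
round 1:
  A via A→d d: +{d}
  B via B→A: +{d}
  B via B→b: +{b}
  C via C→b: +{b}
  S via S→A: +{d}
  S via S→c B: +{c}
  FIRST[S]={c,d}  FIRST[A]={d}  FIRST[B]={b,d}  FIRST[C]={b}
round 2: (stable)
  FIRST[S]={c,d}  FIRST[A]={d}  FIRST[B]={b,d}  FIRST[C]={b}

FIRST(B) = ["b", "d"]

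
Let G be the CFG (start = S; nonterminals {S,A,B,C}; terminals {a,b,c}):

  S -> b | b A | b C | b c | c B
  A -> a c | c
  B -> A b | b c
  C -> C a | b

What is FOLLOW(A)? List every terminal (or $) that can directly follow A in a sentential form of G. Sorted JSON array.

Compute FIRST by fixpoint:
[1]
  A via A→a c: +{a}
  A via A→c: +{c}
  B via B→A b: +{a,c}
  B via B→b c: +{b}
  C via C→b: +{b}
  S via S→b: +{b}
  S via S→c B: +{c}
  FIRST[S]={b,c}  FIRST[A]={a,c}  FIRST[B]={a,b,c}  FIRST[C]={b}
[2] (stable)
  FIRST[S]={b,c}  FIRST[A]={a,c}  FIRST[B]={a,b,c}  FIRST[C]={b}

FOLLOW sets:
FOLLOW(S) := {$}
round 1:
  B→A b: FOLLOW(A) ⊇ FIRST(b) = {b}; new: +{b}
  C→C a: FOLLOW(C) ⊇ FIRST(a) = {a}; new: +{a}
  S→b A: FOLLOW(A) ⊇ FOLLOW(S) ⊇ {$}; new: +{$}
  S→b C: FOLLOW(C) ⊇ FOLLOW(S) ⊇ {$}; new: +{$}
  S→c B: FOLLOW(B) ⊇ FOLLOW(S) ⊇ {$}; new: +{$}
  FOLLOW[S]={$}  FOLLOW[A]={$,b}  FOLLOW[B]={$}  FOLLOW[C]={$,a}
round 2: (stable)
  FOLLOW[S]={$}  FOLLOW[A]={$,b}  FOLLOW[B]={$}  FOLLOW[C]={$,a}

FOLLOW(A) = ["$", "b"]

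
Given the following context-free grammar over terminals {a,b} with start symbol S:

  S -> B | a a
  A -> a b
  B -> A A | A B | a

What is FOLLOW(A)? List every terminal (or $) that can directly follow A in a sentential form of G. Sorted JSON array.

FIRST iteration:
round 1:
  A via A→a b: +{a}
  B via B→A A: +{a}
  S via S→B: +{a}
  FIRST[S]={a}  FIRST[A]={a}  FIRST[B]={a}
round 2: (no change)
  FIRST[S]={a}  FIRST[A]={a}  FIRST[B]={a}

FOLLOW iteration:
initialize: $ ∈ FOLLOW(S)
pass 1:
  B→A A: FOLLOW(A) ⊇ FIRST(A) = {a}; new: +{a}
  S→B: FOLLOW(B) ⊇ FOLLOW(S) ⊇ {$}; new: +{$}
  S: {$}  A: {a}  B: {$}
pass 2:
  B→A A: FOLLOW(A) ⊇ FOLLOW(B) ⊇ {$}; new: +{$}
  S: {$}  A: {$,a}  B: {$}
pass 3: done
  S: {$}  A: {$,a}  B: {$}

FOLLOW(A) = ["$", "a"]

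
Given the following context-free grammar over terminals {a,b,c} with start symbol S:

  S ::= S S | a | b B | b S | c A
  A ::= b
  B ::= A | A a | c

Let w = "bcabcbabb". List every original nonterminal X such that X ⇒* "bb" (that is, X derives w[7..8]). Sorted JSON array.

CNF form of G:
  S -> S S | T1 B | T1 S | T2 A | a
  A -> b
  B -> A T0 | b | c
  T0 -> a
  T1 -> b
  T2 -> c

Fill CYK table bottom-up, restricted to cells inside w[7..8]:
  [7..7]={A,B,T1}  "b"  orig:{A,B}
  [8..8]={A,B,T1}  "b"  orig:{A,B}
  [7..8]={S}  "bb"

Original NTs in T[7,8] deriving "bb": ["S"]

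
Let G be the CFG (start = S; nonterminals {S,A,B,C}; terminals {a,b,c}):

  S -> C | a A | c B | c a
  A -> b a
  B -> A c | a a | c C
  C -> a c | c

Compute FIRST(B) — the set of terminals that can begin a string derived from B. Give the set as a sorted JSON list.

FIRST iteration:
iter 1:
  A via A→b a: +{b}
  B via B→A c: +{b}
  B via B→a a: +{a}
  B via B→c C: +{c}
  C via C→a c: +{a}
  C via C→c: +{c}
  S via S→C: +{a,c}
  FIRST(S)={a,c}  FIRST(A)={b}  FIRST(B)={a,b,c}  FIRST(C)={a,c}
iter 2: — fixpoint
  FIRST(S)={a,c}  FIRST(A)={b}  FIRST(B)={a,b,c}  FIRST(C)={a,c}

FIRST(B) = ["a", "b", "c"]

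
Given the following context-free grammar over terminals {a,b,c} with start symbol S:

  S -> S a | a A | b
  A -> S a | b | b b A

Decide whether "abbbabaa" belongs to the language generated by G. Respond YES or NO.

Convert to CNF:
  S -> S T0 | T0 A | b
  A -> S T0 | T1 X2 | b
  T0 -> a
  T1 -> b
  X2 -> T1 A

CYK fill:
  [0..0]={T0}  "a"  orig:{}
  [1..1]={A,S,T1}  "b"  orig:{A,S}
  [2..2]={A,S,T1}  "b"  orig:{A,S}
  [3..3]={A,S,T1}  "b"  orig:{A,S}
  [4..4]={T0}  "a"  orig:{}
  [5..5]={A,S,T1}  "b"  orig:{A,S}
  [6..6]={T0}  "a"  orig:{}
  [7..7]={T0}  "a"  orig:{}
  [0..1]={S}  "ab"
  [1..2]={X2}  "bb"  orig:{}
  [2..3]={X2}  "bb"  orig:{}
  [3..4]={A,S}  "ba"
  [4..5]={S}  "ab"
  [5..6]={A,S}  "ba"
  [6..7]=∅  "aa"
  [0..2]=∅  "abb"
  [1..3]={A}  "bbb"
  [2..4]={X2}  "bba"  orig:{}
  [3..5]=∅  "bab"
  [4..6]={A,S}  "aba"
  [5..7]={A,S}  "baa"
  [0..3]={S}  "abbb"
  [1..4]={A}  "bbba"
  [2..5]=∅  "bbab"
  [3..6]={X2}  "baba"  orig:{}
  [4..7]={A,S}  "abaa"
  [0..4]={A,S}  "abbba"
  [1..5]=∅  "bbbab"
  [2..6]={A}  "bbaba"
  [3..7]={X2}  "babaa"  orig:{}
  [0..5]=∅  "abbbab"
  [1..6]={X2}  "bbbaba"  orig:{}
  [2..7]={A}  "bbabaa"
  [0..6]=∅  "abbbaba"
  [1..7]={X2}  "bbbabaa"  orig:{}
  [0..7]=∅  "abbbabaa"

S ∉ T[0,7] ⇒ NO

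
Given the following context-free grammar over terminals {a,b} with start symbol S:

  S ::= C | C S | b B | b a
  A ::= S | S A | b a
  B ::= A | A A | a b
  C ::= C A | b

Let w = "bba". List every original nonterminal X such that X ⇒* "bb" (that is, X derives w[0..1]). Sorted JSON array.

Convert to CNF:
  S -> C A | C S | T0 B | T0 T1 | b
  A -> C A | C S | S A | T0 B | T0 T1 | b
  B -> A A | C A | C S | S A | T0 B | T0 T1 | T1 T0 | b
  C -> C A | b
  T0 -> b
  T1 -> a

CYK table (by increasing span) — only the sub-triangle for w[0..1]:
  cell(0,0) b: {A,B,C,S,T0}  orig:{A,B,C,S}
  cell(1,1) b: {A,B,C,S,T0}  orig:{A,B,C,S}
  cell(0,1) bb: {A,B,C,S}

Original NTs in T[0,1] deriving "bb": ["A", "B", "C", "S"]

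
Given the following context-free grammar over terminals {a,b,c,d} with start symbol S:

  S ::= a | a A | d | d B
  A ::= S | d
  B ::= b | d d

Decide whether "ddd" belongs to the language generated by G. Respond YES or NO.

Convert to CNF:
  S -> T0 A | T1 B | a | d
  A -> T0 A | T1 B | a | d
  B -> T1 T1 | b
  T0 -> a
  T1 -> d

CYK table (by increasing span):
  cell(0,0) d: {A,S,T1}  orig:{A,S}
  cell(1,1) d: {A,S,T1}  orig:{A,S}
  cell(2,2) d: {A,S,T1}  orig:{A,S}
  cell(0,1) dd: {B}
  cell(1,2) dd: {B}
  cell(0,2) ddd: {A,S}

S ∈ T[0,2] ⇒ YES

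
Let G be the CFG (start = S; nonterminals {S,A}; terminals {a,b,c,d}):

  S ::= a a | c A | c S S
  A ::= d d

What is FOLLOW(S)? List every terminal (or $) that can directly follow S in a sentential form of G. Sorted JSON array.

Compute FIRST by fixpoint:
iter 1:
  A via A→d d: +{d}
  S via S→a a: +{a}
  S via S→c A: +{c}
  FIRST[S]={a,c}  FIRST[A]={d}
iter 2: — fixpoint
  FIRST[S]={a,c}  FIRST[A]={d}

FOLLOW sets:
seed FOLLOW(S) with $
iter 1:
  S→c A: FOLLOW(A) ⊇ FOLLOW(S) ⊇ {$}; new: +{$}
  S→c S S: FOLLOW(S) ⊇ FIRST(S) = {a,c}; new: +{a,c}
  FOLLOW[S]={$,a,c}  FOLLOW[A]={$}
iter 2:
  S→c A: FOLLOW(A) ⊇ FOLLOW(S) ⊇ {$,a,c}; new: +{a,c}
  FOLLOW[S]={$,a,c}  FOLLOW[A]={$,a,c}
iter 3: (stable)
  FOLLOW[S]={$,a,c}  FOLLOW[A]={$,a,c}

FOLLOW(S) = ["$", "a", "c"]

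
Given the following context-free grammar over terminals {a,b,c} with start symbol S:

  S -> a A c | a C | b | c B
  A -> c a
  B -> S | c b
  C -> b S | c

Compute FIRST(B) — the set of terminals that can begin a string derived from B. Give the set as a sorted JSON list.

FIRST iteration:
[1]
  A via A→c a: +{c}
  B via B→c b: +{c}
  C via C→b S: +{b}
  C via C→c: +{c}
  S via S→a A c: +{a}
  S via S→b: +{b}
  S via S→c B: +{c}
  S: {a,b,c}  A: {c}  B: {c}  C: {b,c}
[2]
  B via B→S: +{a,b}
  S: {a,b,c}  A: {c}  B: {a,b,c}  C: {b,c}
[3] — fixpoint
  S: {a,b,c}  A: {c}  B: {a,b,c}  C: {b,c}

FIRST(B) = ["a", "b", "c"]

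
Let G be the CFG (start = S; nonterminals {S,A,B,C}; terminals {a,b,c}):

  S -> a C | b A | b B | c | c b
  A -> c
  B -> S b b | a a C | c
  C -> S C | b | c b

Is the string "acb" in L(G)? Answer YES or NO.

Convert to CNF:
  S -> T0 A | T0 B | T1 C | T2 T0 | c
  A -> c
  B -> S X3 | T1 X4 | c
  C -> S C | T2 T0 | b
  T0 -> b
  T1 -> a
  T2 -> c
  X3 -> T0 T0
  X4 -> T1 C

Fill CYK table bottom-up:
  cell(0,0) a: {T1}  orig:{}
  cell(1,1) c: {A,B,S,T2}  orig:{A,B,S}
  cell(2,2) b: {C,T0}  orig:{C}
  cell(0,1) ac: ∅
  cell(1,2) cb: {C,S}
  cell(0,2) acb: {S,X4}  orig:{S}

S ∈ T[0,2] ⇒ YES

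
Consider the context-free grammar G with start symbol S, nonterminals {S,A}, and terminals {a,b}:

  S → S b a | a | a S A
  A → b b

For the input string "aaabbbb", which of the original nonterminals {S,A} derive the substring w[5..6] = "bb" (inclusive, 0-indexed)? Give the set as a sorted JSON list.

CNF form of G:
  S -> S X2 | T1 X3 | a
  A -> T0 T0
  T0 -> b
  T1 -> a
  X2 -> T0 T1
  X3 -> S A

Fill CYK table bottom-up, restricted to cells inside w[5..6]:
  cell(5,5) b: {T0}  orig:{}
  cell(6,6) b: {T0}  orig:{}
  cell(5,6) bb: {A}

Original NTs in T[5,6] deriving "bb": ["A"]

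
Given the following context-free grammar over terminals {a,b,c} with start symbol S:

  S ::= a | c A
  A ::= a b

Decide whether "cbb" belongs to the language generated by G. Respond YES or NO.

CNF form of G:
  S -> T2 A | a
  A -> T0 T1
  T0 -> a
  T1 -> b
  T2 -> c

Fill CYK table bottom-up:
  T[0,0] 'c' = {T2}  orig:{}
  T[1,1] 'b' = {T1}  orig:{}
  T[2,2] 'b' = {T1}  orig:{}
  T[0,1] 'cb' = ∅
  T[1,2] 'bb' = ∅
  T[0,2] 'cbb' = ∅

S ∉ T[0,2] ⇒ NO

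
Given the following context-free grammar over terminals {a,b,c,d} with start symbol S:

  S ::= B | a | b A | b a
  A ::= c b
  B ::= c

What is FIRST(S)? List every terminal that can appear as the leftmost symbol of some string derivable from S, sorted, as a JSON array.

FIRST sets, iterate to fixpoint:
pass 1:
  A via A→c b: +{c}
  B via B→c: +{c}
  S via S→B: +{c}
  S via S→a: +{a}
  S via S→b A: +{b}
  S: {a,b,c}  A: {c}  B: {c}
pass 2: — fixpoint
  S: {a,b,c}  A: {c}  B: {c}

FIRST(S) = ["a", "b", "c"]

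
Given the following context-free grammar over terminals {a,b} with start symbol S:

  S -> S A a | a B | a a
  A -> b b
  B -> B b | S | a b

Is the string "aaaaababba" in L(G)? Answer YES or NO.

CNF form of G:
  S -> S X3 | T1 B | T1 T1
  A -> T0 T0
  B -> B T0 | S X2 | T1 B | T1 T0 | T1 T1
  T0 -> b
  T1 -> a
  X2 -> A T1
  X3 -> A T1

CYK table (by increasing span):
  T[0,0] 'a' = {T1}  orig:{}
  T[1,1] 'a' = {T1}  orig:{}
  T[2,2] 'a' = {T1}  orig:{}
  T[3,3] 'a' = {T1}  orig:{}
  T[4,4] 'a' = {T1}  orig:{}
  T[5,5] 'b' = {T0}  orig:{}
  T[6,6] 'a' = {T1}  orig:{}
  T[7,7] 'b' = {T0}  orig:{}
  T[8,8] 'b' = {T0}  orig:{}
  T[9,9] 'a' = {T1}  orig:{}
  T[0,1] 'aa' = {B,S}
  T[1,2] 'aa' = {B,S}
  T[2,3] 'aa' = {B,S}
  T[3,4] 'aa' = {B,S}
  T[4,5] 'ab' = {B}
  T[5,6] 'ba' = ∅
  T[6,7] 'ab' = {B}
  T[7,8] 'bb' = {A}
  T[8,9] 'ba' = ∅
  T[0,2] 'aaa' = {B,S}
  T[1,3] 'aaa' = {B,S}
  T[2,4] 'aaa' = {B,S}
  T[3,5] 'aab' = {B,S}
  T[4,6] 'aba' = ∅
  T[5,7] 'bab' = ∅
  T[6,8] 'abb' = {B}
  T[7,9] 'bba' = {X2,X3}  orig:{}
  T[0,3] 'aaaa' = {B,S}
  T[1,4] 'aaaa' = {B,S}
  T[2,5] 'aaab' = {B,S}
  T[3,6] 'aaba' = ∅
  T[4,7] 'abab' = ∅
  T[5,8] 'babb' = ∅
  T[6,9] 'abba' = ∅
  T[0,4] 'aaaaa' = {B,S}
  T[1,5] 'aaaab' = {B,S}
  T[2,6] 'aaaba' = ∅
  T[3,7] 'aabab' = ∅
  T[4,8] 'ababb' = ∅
  T[5,9] 'babba' = ∅
  T[0,5] 'aaaaab' = {B,S}
  T[1,6] 'aaaaba' = ∅
  T[2,7] 'aaabab' = ∅
  T[3,8] 'aababb' = ∅
  T[4,9] 'ababba' = ∅
  T[0,6] 'aaaaaba' = ∅
  T[1,7] 'aaaabab' = ∅
  T[2,8] 'aaababb' = ∅
  T[3,9] 'aababba' = ∅
  T[0,7] 'aaaaabab' = ∅
  T[1,8] 'aaaababb' = ∅
  T[2,9] 'aaababba' = ∅
  T[0,8] 'aaaaababb' = ∅
  T[1,9] 'aaaababba' = ∅
  T[0,9] 'aaaaababba' = ∅

S ∉ T[0,9] ⇒ NO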